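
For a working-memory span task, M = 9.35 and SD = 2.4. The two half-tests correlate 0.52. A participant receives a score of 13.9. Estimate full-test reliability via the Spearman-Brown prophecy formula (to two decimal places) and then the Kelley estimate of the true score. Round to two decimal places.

Spearman-Brown: ρ = 2r/(1 + r) = 2(0.52)/(1 + 0.52) = 1.040/1.52 = 0.6842 → 0.68
T̂ = 0.68(13.9) + 0.32(9.35) = 9.452 + 2.9920 = 12.444 → 12.44

12.44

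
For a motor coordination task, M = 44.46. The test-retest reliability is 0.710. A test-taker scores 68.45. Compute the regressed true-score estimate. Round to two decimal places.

61.49

Regress the observed score toward the mean by the unreliability: T̂ = 0.710·68.45 + 0.290·44.46 = 48.59950 + 12.89340 = 61.493.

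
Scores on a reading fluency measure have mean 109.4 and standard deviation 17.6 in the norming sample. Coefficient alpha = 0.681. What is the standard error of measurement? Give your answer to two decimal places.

SEM = SD · √(1 − ρ) = 17.6 × √0.319 = 17.6 × 0.5648 = 9.940

9.94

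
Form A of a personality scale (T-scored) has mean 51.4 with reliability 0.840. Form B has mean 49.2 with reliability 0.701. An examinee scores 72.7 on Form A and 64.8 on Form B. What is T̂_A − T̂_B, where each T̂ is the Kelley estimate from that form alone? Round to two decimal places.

T̂_A = 0.840(72.7) + 0.160(51.4) = 69.2920
T̂_B = 0.701(64.8) + 0.299(49.2) = 60.1356
T̂_A − T̂_B = 9.1564

9.16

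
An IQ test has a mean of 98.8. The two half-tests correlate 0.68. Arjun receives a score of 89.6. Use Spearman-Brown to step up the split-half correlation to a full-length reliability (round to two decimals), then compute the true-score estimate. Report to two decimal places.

91.35

Spearman-Brown: ρ = 2r/(1 + r) = 2(0.68)/(1 + 0.68) = 1.360/1.68 = 0.8095 → 0.81
T̂ = 0.81(89.6) + 0.19(98.8) = 72.576 + 18.772 = 91.348 → 91.35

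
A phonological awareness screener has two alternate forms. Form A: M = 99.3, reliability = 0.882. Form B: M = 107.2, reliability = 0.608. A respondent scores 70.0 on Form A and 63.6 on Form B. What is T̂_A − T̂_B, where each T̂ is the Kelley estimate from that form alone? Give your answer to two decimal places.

T̂_A = 0.882(70.0) + 0.118(99.3) = 73.4574
T̂_B = 0.608(63.6) + 0.392(107.2) = 80.6912
T̂_A − T̂_B = -7.2338

-7.23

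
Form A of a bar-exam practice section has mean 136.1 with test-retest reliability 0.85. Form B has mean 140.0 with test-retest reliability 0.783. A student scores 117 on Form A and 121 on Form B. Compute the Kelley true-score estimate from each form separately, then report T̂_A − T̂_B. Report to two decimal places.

-5.26

T̂_A = 0.85(117) + 0.15(136.1) = 119.8650
T̂_B = 0.783(121) + 0.217(140.0) = 125.1230
T̂_A − T̂_B = -5.2580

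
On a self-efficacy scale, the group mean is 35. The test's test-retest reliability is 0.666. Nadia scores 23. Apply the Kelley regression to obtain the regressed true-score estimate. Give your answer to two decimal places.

27.01

T̂ = 0.666(23) + 0.334(35) = 15.318 + 11.690 = 27.008 → 27.01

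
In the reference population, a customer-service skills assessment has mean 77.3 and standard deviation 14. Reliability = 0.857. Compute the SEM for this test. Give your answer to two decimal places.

5.29

SEM = SD · √(1 − ρ) = 14 × √0.143 = 14 × 0.3782 = 5.294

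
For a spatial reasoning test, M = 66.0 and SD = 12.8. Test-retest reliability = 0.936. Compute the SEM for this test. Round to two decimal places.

3.24

SEM = SD · √(1 − ρ) = 12.8 × √0.064 = 12.8 × 0.2530 = 3.238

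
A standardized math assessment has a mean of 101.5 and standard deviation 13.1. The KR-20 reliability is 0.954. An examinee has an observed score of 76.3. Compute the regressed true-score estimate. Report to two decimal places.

77.46

T̂ = 0.954(76.3) + 0.046(101.5) = 72.7902 + 4.6690 = 77.459 → 77.46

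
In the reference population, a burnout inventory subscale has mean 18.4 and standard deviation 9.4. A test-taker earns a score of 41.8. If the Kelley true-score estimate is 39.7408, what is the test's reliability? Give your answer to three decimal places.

0.912

T̂ = ρX + (1 − ρ)μ  ⇒  T̂ − μ = ρ(X − μ)
ρ = (T̂ − μ)/(X − μ) = (39.7408 − 18.4) / (41.8 − 18.4) = 21.3408 / 23.4 = 0.91200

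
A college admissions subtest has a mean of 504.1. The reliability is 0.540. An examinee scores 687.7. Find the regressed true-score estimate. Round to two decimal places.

603.24

Regress the observed score toward the mean by the unreliability: T̂ = 0.540·687.7 + 0.460·504.1 = 371.3580 + 231.8860 = 603.244.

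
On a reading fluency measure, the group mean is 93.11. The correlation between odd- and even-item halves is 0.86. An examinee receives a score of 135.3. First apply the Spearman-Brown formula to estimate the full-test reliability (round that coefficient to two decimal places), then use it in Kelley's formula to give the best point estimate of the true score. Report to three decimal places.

Spearman-Brown: ρ = 2r/(1 + r) = 2(0.86)/(1 + 0.86) = 1.720/1.86 = 0.9247 → 0.92
T̂ = 0.92(135.3) + 0.08(93.11) = 124.476 + 7.4488 = 131.9248 → 131.925

131.925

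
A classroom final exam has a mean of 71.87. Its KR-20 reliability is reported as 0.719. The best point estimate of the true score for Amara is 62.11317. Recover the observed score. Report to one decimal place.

T̂ = ρX + (1 − ρ)μ  ⇒  X = (T̂ − (1 − ρ)μ) / ρ
X = (62.11317 − 0.281 × 71.87) / 0.719 = (62.11317 − 20.19547) / 0.719 = 41.91770 / 0.719 = 58.300

58.3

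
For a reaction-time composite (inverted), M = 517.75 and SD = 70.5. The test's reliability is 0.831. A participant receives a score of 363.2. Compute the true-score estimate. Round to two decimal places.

389.32

T̂ = 0.831(363.2) + 0.169(517.75) = 301.8192 + 87.49975 = 389.319 → 389.32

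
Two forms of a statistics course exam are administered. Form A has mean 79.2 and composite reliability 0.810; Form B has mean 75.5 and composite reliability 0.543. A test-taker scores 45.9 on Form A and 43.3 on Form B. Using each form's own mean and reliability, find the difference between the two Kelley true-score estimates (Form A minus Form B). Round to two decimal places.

-5.79

T̂_A = 0.810(45.9) + 0.190(79.2) = 52.2270
T̂_B = 0.543(43.3) + 0.457(75.5) = 58.0154
T̂_A − T̂_B = -5.7884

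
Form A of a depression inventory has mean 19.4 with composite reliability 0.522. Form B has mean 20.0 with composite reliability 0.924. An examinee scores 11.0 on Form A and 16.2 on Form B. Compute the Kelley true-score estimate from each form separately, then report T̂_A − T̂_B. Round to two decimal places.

-1.47

T̂_A = 0.522(11.0) + 0.478(19.4) = 15.0152
T̂_B = 0.924(16.2) + 0.076(20.0) = 16.4888
T̂_A − T̂_B = -1.4736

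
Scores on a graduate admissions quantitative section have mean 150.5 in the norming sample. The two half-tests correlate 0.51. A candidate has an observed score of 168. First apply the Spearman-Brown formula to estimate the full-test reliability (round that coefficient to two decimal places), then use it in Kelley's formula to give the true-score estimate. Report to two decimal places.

162.40

Spearman-Brown: ρ = 2r/(1 + r) = 2(0.51)/(1 + 0.51) = 1.020/1.51 = 0.6755 → 0.68
Weight the observed score by reliability and the mean by (1 − reliability): T̂ = 0.68·168 + 0.32·150.5 = 114.24 + 48.160 = 162.400.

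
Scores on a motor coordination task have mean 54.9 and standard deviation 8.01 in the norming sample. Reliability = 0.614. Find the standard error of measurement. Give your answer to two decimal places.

4.98

SEM = SD · √(1 − ρ) = 8.01 × √0.386 = 8.01 × 0.6213 = 4.977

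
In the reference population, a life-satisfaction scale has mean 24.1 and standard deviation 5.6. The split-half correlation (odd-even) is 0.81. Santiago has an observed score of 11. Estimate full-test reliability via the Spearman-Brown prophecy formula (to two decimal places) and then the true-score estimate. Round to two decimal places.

12.31

Spearman-Brown: ρ = 2r/(1 + r) = 2(0.81)/(1 + 0.81) = 1.620/1.81 = 0.8950 → 0.90
T̂ = ρX + (1 − ρ)μ
  = 0.90 × 11 + 0.10 × 24.1
  = 9.90 + 2.410
  = 12.310
  ≈ 12.31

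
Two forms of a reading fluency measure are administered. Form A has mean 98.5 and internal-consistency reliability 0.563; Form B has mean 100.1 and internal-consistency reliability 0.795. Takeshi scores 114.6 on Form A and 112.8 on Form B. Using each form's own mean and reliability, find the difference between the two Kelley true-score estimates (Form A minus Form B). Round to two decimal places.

-2.63

T̂_A = 0.563(114.6) + 0.437(98.5) = 107.5643
T̂_B = 0.795(112.8) + 0.205(100.1) = 110.1965
T̂_A − T̂_B = -2.6322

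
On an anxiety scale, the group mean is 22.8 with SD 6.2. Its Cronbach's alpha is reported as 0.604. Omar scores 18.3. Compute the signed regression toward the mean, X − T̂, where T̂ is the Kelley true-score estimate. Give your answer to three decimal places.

T̂ = ρX + (1 − ρ)μ
  = 0.604 × 18.3 + 0.396 × 22.8
  = 11.0532 + 9.0288
  = 20.08200
  ≈ 20.0820
X − T̂ = 18.3 − 20.0820 = -1.7820 → -1.782

-1.782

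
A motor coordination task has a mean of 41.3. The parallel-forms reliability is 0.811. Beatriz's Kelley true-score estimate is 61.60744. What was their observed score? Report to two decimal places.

66.34

T̂ = ρX + (1 − ρ)μ  ⇒  X = (T̂ − (1 − ρ)μ) / ρ
X = (61.60744 − 0.189 × 41.3) / 0.811 = (61.60744 − 7.8057) / 0.811 = 53.80174 / 0.811 = 66.3400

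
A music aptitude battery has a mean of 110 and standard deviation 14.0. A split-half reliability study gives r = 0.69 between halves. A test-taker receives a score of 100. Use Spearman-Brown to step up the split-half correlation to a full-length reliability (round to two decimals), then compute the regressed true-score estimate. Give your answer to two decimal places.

Spearman-Brown: ρ = 2r/(1 + r) = 2(0.69)/(1 + 0.69) = 1.380/1.69 = 0.8166 → 0.82
Weight the observed score by reliability and the mean by (1 − reliability): T̂ = 0.82·100 + 0.18·110 = 82.00 + 19.80 = 101.800.

101.80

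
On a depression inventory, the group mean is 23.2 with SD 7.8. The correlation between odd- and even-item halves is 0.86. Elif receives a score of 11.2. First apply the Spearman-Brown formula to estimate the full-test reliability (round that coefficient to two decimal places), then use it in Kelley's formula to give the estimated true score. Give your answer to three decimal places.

12.160

Spearman-Brown: ρ = 2r/(1 + r) = 2(0.86)/(1 + 0.86) = 1.720/1.86 = 0.9247 → 0.92
T̂ = 0.92(11.2) + 0.08(23.2) = 10.304 + 1.856 = 12.1600 → 12.160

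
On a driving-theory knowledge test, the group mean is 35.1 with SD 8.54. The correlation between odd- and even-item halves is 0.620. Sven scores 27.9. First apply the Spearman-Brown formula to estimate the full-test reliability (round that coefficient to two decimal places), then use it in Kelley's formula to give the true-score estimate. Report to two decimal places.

Spearman-Brown: ρ = 2r/(1 + r) = 2(0.620)/(1 + 0.620) = 1.2400/1.620 = 0.7654 → 0.77
T̂ = 0.77(27.9) + 0.23(35.1) = 21.483 + 8.073 = 29.556 → 29.56

29.56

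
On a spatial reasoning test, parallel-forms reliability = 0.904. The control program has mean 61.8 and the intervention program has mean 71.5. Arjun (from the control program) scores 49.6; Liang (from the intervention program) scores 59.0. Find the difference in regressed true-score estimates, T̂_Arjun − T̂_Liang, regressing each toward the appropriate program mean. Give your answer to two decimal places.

-9.43

T̂_Arjun = 0.904(49.6) + 0.096(61.8) = 50.7712
T̂_Liang = 0.904(59.0) + 0.096(71.5) = 60.2000
Difference = 50.7712 − 60.2000 = -9.4288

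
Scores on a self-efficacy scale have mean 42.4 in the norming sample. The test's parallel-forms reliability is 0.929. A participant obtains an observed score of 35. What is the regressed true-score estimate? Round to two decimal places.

35.53

T̂ = 0.929(35) + 0.071(42.4) = 32.515 + 3.0104 = 35.525 → 35.53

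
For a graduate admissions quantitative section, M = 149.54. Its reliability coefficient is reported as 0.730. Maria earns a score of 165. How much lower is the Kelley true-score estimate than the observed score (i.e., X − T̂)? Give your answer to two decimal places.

4.17

T̂ = 0.730(165) + 0.270(149.54) = 120.450 + 40.37580 = 160.8258 → 160.826
X − T̂ = 165 − 160.826 = 4.174 → 4.17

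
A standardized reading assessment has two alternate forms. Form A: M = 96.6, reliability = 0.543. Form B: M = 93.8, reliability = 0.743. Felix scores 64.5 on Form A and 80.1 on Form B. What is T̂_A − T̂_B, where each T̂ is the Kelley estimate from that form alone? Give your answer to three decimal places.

T̂_A = 0.543(64.5) + 0.457(96.6) = 79.16970
T̂_B = 0.743(80.1) + 0.257(93.8) = 83.62090
T̂_A − T̂_B = -4.45120

-4.451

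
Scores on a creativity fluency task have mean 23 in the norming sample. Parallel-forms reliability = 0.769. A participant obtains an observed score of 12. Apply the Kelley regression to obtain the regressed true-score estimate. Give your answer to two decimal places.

Kelley's formula gives T̂ = 0.769·12 + 0.231·23 = 9.228 + 5.313 = 14.541.

14.54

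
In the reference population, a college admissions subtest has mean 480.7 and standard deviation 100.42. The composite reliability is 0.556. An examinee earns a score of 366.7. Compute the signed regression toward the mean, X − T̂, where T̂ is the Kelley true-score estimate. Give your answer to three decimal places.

T̂ = ρX + (1 − ρ)μ
  = 0.556 × 366.7 + 0.444 × 480.7
  = 203.8852 + 213.4308
  = 417.31600
  ≈ 417.3160
X − T̂ = 366.7 − 417.3160 = -50.6160 → -50.616

-50.616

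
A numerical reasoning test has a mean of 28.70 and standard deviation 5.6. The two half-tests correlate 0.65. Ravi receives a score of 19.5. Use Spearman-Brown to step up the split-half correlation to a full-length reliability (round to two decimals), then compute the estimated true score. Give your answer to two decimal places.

Spearman-Brown: ρ = 2r/(1 + r) = 2(0.65)/(1 + 0.65) = 1.300/1.65 = 0.7879 → 0.79
Regress the observed score toward the mean by the unreliability: T̂ = 0.79·19.5 + 0.21·28.70 = 15.405 + 6.0270 = 21.432.

21.43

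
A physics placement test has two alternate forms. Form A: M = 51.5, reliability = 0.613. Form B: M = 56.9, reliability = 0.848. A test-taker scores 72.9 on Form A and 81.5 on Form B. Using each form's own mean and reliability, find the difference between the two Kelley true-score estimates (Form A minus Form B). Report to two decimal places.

-13.14

T̂_A = 0.613(72.9) + 0.387(51.5) = 64.6182
T̂_B = 0.848(81.5) + 0.152(56.9) = 77.7608
T̂_A − T̂_B = -13.1426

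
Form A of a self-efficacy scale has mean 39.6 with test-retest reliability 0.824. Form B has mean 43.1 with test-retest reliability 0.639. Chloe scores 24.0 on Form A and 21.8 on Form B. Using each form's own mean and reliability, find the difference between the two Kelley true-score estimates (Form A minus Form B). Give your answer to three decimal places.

T̂_A = 0.824(24.0) + 0.176(39.6) = 26.74560
T̂_B = 0.639(21.8) + 0.361(43.1) = 29.48930
T̂_A − T̂_B = -2.74370

-2.744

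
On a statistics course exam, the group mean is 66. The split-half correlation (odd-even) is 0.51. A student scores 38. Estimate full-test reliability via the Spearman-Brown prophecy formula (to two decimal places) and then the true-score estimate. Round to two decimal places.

46.96

Spearman-Brown: ρ = 2r/(1 + r) = 2(0.51)/(1 + 0.51) = 1.020/1.51 = 0.6755 → 0.68
T̂ = 0.68(38) + 0.32(66) = 25.84 + 21.12 = 46.960 → 46.96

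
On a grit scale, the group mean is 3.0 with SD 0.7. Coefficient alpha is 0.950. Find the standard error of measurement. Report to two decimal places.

0.16

SEM = SD · √(1 − ρ) = 0.7 × √0.050 = 0.7 × 0.2236 = 0.157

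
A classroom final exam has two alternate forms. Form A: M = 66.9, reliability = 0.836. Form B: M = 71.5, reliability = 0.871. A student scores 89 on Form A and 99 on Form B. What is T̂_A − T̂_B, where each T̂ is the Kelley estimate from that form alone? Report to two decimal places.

-10.08

T̂_A = 0.836(89) + 0.164(66.9) = 85.3756
T̂_B = 0.871(99) + 0.129(71.5) = 95.4525
T̂_A − T̂_B = -10.0769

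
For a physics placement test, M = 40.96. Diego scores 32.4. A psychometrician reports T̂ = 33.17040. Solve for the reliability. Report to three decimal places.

0.910

T̂ = ρX + (1 − ρ)μ  ⇒  T̂ − μ = ρ(X − μ)
ρ = (T̂ − μ)/(X − μ) = (33.17040 − 40.96) / (32.4 − 40.96) = -7.78960 / -8.56 = 0.91000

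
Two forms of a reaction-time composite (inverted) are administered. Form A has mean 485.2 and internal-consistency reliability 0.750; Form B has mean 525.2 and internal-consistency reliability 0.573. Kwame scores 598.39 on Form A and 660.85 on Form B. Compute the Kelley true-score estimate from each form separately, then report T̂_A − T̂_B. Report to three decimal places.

-32.835

T̂_A = 0.750(598.39) + 0.250(485.2) = 570.09250
T̂_B = 0.573(660.85) + 0.427(525.2) = 602.92745
T̂_A − T̂_B = -32.83495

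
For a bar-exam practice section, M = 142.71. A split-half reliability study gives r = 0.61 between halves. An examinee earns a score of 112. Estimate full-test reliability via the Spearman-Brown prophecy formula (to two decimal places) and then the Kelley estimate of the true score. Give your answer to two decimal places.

Spearman-Brown: ρ = 2r/(1 + r) = 2(0.61)/(1 + 0.61) = 1.220/1.61 = 0.7578 → 0.76
Regress the observed score toward the mean by the unreliability: T̂ = 0.76·112 + 0.24·142.71 = 85.12 + 34.2504 = 119.370.

119.37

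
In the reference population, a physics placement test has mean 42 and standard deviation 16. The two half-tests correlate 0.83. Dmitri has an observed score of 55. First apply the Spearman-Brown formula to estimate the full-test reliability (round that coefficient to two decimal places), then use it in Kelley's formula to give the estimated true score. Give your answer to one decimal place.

53.8

Spearman-Brown: ρ = 2r/(1 + r) = 2(0.83)/(1 + 0.83) = 1.660/1.83 = 0.9071 → 0.91
T̂ = ρX + (1 − ρ)μ
  = 0.91 × 55 + 0.09 × 42
  = 50.05 + 3.78
  = 53.83
  ≈ 53.8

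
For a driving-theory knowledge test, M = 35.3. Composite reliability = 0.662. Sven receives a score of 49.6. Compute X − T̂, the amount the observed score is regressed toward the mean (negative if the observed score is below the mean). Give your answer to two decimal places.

Kelley's formula gives T̂ = 0.662·49.6 + 0.338·35.3 = 32.8352 + 11.9314 = 44.7666.
X − T̂ = 49.6 − 44.767 = 4.833 → 4.83

4.83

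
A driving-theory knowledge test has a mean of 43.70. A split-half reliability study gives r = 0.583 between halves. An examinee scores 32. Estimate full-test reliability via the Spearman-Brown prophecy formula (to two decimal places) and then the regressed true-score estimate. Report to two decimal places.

35.04

Spearman-Brown: ρ = 2r/(1 + r) = 2(0.583)/(1 + 0.583) = 1.1660/1.583 = 0.7366 → 0.74
T̂ = ρX + (1 − ρ)μ
  = 0.74 × 32 + 0.26 × 43.70
  = 23.68 + 11.3620
  = 35.042
  ≈ 35.04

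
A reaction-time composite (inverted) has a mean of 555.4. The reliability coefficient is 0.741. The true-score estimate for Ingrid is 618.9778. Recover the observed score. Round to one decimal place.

T̂ = ρX + (1 − ρ)μ  ⇒  X = (T̂ − (1 − ρ)μ) / ρ
X = (618.9778 − 0.259 × 555.4) / 0.741 = (618.9778 − 143.8486) / 0.741 = 475.1292 / 0.741 = 641.200

641.2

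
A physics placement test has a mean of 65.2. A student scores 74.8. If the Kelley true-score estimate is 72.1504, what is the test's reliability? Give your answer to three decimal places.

T̂ = ρX + (1 − ρ)μ  ⇒  T̂ − μ = ρ(X − μ)
ρ = (T̂ − μ)/(X − μ) = (72.1504 − 65.2) / (74.8 − 65.2) = 6.9504 / 9.6 = 0.72400

0.724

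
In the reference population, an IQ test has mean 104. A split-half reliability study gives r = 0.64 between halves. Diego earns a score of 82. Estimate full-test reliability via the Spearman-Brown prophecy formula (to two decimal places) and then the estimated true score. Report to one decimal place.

Spearman-Brown: ρ = 2r/(1 + r) = 2(0.64)/(1 + 0.64) = 1.280/1.64 = 0.7805 → 0.78
T̂ = 0.78(82) + 0.22(104) = 63.96 + 22.88 = 86.84 → 86.8

86.8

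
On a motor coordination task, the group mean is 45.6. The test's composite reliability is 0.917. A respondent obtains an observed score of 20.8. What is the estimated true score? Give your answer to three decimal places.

T̂ = ρX + (1 − ρ)μ
  = 0.917 × 20.8 + 0.083 × 45.6
  = 19.0736 + 3.7848
  = 22.8584
  ≈ 22.858

22.858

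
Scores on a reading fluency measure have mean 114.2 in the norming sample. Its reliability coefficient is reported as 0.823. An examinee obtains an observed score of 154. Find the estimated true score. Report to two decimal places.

146.96

T̂ = 0.823(154) + 0.177(114.2) = 126.742 + 20.2134 = 146.955 → 146.96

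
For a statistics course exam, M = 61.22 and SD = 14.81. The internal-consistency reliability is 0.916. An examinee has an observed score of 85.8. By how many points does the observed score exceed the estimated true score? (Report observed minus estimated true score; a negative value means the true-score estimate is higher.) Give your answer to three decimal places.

T̂ = 0.916(85.8) + 0.084(61.22) = 78.5928 + 5.14248 = 83.73528 → 83.7353
X − T̂ = 85.8 − 83.7353 = 2.0647 → 2.065

2.065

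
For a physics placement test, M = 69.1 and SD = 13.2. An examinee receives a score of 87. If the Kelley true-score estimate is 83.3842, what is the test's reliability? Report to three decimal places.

T̂ = ρX + (1 − ρ)μ  ⇒  T̂ − μ = ρ(X − μ)
ρ = (T̂ − μ)/(X − μ) = (83.3842 − 69.1) / (87 − 69.1) = 14.2842 / 17.9 = 0.79800

0.798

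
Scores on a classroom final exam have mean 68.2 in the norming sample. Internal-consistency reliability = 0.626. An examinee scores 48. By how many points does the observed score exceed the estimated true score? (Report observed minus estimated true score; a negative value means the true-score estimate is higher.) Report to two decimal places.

-7.55

Kelley's formula gives T̂ = 0.626·48 + 0.374·68.2 = 30.048 + 25.5068 = 55.5548.
X − T̂ = 48 − 55.555 = -7.555 → -7.55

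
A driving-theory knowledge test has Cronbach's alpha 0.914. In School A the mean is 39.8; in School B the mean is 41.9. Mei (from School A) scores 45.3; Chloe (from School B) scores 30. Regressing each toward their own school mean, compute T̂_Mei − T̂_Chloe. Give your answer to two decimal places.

13.80

T̂_Mei = 0.914(45.3) + 0.086(39.8) = 44.8270
T̂_Chloe = 0.914(30) + 0.086(41.9) = 31.0234
Difference = 44.8270 − 31.0234 = 13.8036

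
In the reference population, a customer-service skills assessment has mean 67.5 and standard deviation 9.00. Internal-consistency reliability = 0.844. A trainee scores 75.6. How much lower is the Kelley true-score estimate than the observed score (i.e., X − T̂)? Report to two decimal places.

Weight the observed score by reliability and the mean by (1 − reliability): T̂ = 0.844·75.6 + 0.156·67.5 = 63.8064 + 10.5300 = 74.3364.
X − T̂ = 75.6 − 74.336 = 1.264 → 1.26

1.26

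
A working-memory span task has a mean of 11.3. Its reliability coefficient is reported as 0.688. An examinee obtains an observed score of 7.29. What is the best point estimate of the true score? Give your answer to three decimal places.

Kelley's formula gives T̂ = 0.688·7.29 + 0.312·11.3 = 5.01552 + 3.5256 = 8.5411.

8.541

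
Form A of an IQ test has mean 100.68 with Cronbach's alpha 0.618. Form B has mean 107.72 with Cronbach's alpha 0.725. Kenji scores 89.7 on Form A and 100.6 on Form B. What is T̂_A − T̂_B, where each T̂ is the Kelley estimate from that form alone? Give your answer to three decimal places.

-8.664

T̂_A = 0.618(89.7) + 0.382(100.68) = 93.89436
T̂_B = 0.725(100.6) + 0.275(107.72) = 102.55800
T̂_A − T̂_B = -8.66364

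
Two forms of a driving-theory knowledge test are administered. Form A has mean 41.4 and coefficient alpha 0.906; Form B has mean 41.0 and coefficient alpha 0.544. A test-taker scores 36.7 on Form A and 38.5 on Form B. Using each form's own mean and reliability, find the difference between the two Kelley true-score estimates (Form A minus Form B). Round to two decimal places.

T̂_A = 0.906(36.7) + 0.094(41.4) = 37.1418
T̂_B = 0.544(38.5) + 0.456(41.0) = 39.6400
T̂_A − T̂_B = -2.4982

-2.50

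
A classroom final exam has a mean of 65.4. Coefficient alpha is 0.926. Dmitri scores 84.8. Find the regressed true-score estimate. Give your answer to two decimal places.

83.36

Regress the observed score toward the mean by the unreliability: T̂ = 0.926·84.8 + 0.074·65.4 = 78.5248 + 4.8396 = 83.364.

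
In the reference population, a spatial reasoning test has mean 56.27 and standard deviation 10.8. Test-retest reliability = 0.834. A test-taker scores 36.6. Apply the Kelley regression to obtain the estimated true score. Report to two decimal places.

39.87

Kelley's formula gives T̂ = 0.834·36.6 + 0.166·56.27 = 30.5244 + 9.34082 = 39.865.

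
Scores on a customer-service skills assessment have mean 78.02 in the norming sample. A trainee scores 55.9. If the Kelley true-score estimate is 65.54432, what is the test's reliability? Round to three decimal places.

0.564

T̂ = ρX + (1 − ρ)μ  ⇒  T̂ − μ = ρ(X − μ)
ρ = (T̂ − μ)/(X − μ) = (65.54432 − 78.02) / (55.9 − 78.02) = -12.47568 / -22.12 = 0.56400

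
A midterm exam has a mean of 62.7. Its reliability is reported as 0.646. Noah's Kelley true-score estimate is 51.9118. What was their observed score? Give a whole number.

46

T̂ = ρX + (1 − ρ)μ  ⇒  X = (T̂ − (1 − ρ)μ) / ρ
X = (51.9118 − 0.354 × 62.7) / 0.646 = (51.9118 − 22.1958) / 0.646 = 29.7160 / 0.646 = 46.00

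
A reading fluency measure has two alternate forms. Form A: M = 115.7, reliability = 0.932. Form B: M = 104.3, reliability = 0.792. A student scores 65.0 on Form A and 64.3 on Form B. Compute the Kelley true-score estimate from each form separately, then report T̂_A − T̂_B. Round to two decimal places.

-4.17

T̂_A = 0.932(65.0) + 0.068(115.7) = 68.4476
T̂_B = 0.792(64.3) + 0.208(104.3) = 72.6200
T̂_A − T̂_B = -4.1724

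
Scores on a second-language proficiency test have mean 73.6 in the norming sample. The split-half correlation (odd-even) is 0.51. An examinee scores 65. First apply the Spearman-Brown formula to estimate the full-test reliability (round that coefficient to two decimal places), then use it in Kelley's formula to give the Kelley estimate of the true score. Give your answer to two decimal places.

Spearman-Brown: ρ = 2r/(1 + r) = 2(0.51)/(1 + 0.51) = 1.020/1.51 = 0.6755 → 0.68
T̂ = ρX + (1 − ρ)μ
  = 0.68 × 65 + 0.32 × 73.6
  = 44.20 + 23.552
  = 67.752
  ≈ 67.75

67.75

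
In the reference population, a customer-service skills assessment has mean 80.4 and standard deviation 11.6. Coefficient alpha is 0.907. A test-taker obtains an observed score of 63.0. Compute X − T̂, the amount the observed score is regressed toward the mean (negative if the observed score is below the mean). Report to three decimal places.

-1.618

Regress the observed score toward the mean by the unreliability: T̂ = 0.907·63.0 + 0.093·80.4 = 57.1410 + 7.4772 = 64.61820.
X − T̂ = 63.0 − 64.6182 = -1.6182 → -1.618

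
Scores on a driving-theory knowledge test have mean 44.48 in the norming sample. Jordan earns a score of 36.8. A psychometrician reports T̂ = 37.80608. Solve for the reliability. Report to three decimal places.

0.869

T̂ = ρX + (1 − ρ)μ  ⇒  T̂ − μ = ρ(X − μ)
ρ = (T̂ − μ)/(X − μ) = (37.80608 − 44.48) / (36.8 − 44.48) = -6.67392 / -7.68 = 0.86900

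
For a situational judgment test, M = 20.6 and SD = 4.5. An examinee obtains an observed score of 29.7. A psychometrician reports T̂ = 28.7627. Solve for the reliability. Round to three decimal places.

0.897

T̂ = ρX + (1 − ρ)μ  ⇒  T̂ − μ = ρ(X − μ)
ρ = (T̂ − μ)/(X − μ) = (28.7627 − 20.6) / (29.7 − 20.6) = 8.1627 / 9.1 = 0.89700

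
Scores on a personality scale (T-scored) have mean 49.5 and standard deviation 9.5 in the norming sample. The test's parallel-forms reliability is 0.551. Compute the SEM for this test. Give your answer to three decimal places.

6.366

SEM = SD · √(1 − ρ) = 9.5 × √0.449 = 9.5 × 0.6701 = 6.3657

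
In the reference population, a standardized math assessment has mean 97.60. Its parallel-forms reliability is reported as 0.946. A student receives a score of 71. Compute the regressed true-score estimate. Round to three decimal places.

72.436

T̂ = 0.946(71) + 0.054(97.60) = 67.166 + 5.27040 = 72.4364 → 72.436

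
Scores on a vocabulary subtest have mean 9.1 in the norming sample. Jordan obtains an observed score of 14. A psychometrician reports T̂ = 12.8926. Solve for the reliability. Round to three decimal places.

0.774

T̂ = ρX + (1 − ρ)μ  ⇒  T̂ − μ = ρ(X − μ)
ρ = (T̂ − μ)/(X − μ) = (12.8926 − 9.1) / (14 − 9.1) = 3.7926 / 4.9 = 0.77400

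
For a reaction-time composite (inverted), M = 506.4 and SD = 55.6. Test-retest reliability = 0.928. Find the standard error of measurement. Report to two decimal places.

SEM = SD · √(1 − ρ) = 55.6 × √0.072 = 55.6 × 0.2683 = 14.919

14.92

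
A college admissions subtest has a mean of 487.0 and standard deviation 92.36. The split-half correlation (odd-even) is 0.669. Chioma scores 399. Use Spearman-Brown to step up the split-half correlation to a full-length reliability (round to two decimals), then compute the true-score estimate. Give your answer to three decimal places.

416.600

Spearman-Brown: ρ = 2r/(1 + r) = 2(0.669)/(1 + 0.669) = 1.3380/1.669 = 0.8017 → 0.80
Kelley's formula gives T̂ = 0.80·399 + 0.20·487.0 = 319.20 + 97.400 = 416.6000.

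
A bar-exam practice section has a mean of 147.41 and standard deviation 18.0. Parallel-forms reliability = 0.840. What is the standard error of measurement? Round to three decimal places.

7.200

SEM = SD · √(1 − ρ) = 18.0 × √0.160 = 18.0 × 0.4000 = 7.2000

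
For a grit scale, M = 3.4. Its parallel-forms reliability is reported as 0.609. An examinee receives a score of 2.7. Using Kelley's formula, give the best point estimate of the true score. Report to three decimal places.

2.974

T̂ = 0.609(2.7) + 0.391(3.4) = 1.6443 + 1.3294 = 2.9737 → 2.974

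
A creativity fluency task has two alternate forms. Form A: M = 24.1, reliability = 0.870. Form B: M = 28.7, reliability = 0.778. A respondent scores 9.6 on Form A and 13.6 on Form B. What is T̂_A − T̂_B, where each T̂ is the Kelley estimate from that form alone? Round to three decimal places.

T̂_A = 0.870(9.6) + 0.130(24.1) = 11.48500
T̂_B = 0.778(13.6) + 0.222(28.7) = 16.95220
T̂_A − T̂_B = -5.46720

-5.467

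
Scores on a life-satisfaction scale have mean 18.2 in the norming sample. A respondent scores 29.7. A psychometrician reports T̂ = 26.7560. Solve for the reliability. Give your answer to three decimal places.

T̂ = ρX + (1 − ρ)μ  ⇒  T̂ − μ = ρ(X − μ)
ρ = (T̂ − μ)/(X − μ) = (26.7560 − 18.2) / (29.7 − 18.2) = 8.5560 / 11.5 = 0.74400

0.744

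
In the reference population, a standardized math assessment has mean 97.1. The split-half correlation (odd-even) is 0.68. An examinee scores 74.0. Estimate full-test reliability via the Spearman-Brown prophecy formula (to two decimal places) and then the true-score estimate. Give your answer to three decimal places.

Spearman-Brown: ρ = 2r/(1 + r) = 2(0.68)/(1 + 0.68) = 1.360/1.68 = 0.8095 → 0.81
T̂ = 0.81(74.0) + 0.19(97.1) = 59.940 + 18.449 = 78.3890 → 78.389

78.389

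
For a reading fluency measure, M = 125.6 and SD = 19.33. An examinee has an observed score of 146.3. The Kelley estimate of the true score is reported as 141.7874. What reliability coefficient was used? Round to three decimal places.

0.782

T̂ = ρX + (1 − ρ)μ  ⇒  T̂ − μ = ρ(X − μ)
ρ = (T̂ − μ)/(X − μ) = (141.7874 − 125.6) / (146.3 − 125.6) = 16.1874 / 20.7 = 0.78200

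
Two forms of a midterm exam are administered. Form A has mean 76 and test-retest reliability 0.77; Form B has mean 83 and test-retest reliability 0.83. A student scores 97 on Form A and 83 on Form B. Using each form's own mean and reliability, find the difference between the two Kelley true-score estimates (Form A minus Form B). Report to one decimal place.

T̂_A = 0.77(97) + 0.23(76) = 92.170
T̂_B = 0.83(83) + 0.17(83) = 83.000
T̂_A − T̂_B = 9.170

9.2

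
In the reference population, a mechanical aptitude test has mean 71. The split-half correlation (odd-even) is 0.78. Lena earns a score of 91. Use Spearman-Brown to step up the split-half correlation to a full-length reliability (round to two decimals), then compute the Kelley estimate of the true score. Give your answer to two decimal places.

88.60

Spearman-Brown: ρ = 2r/(1 + r) = 2(0.78)/(1 + 0.78) = 1.560/1.78 = 0.8764 → 0.88
Weight the observed score by reliability and the mean by (1 − reliability): T̂ = 0.88·91 + 0.12·71 = 80.08 + 8.52 = 88.600.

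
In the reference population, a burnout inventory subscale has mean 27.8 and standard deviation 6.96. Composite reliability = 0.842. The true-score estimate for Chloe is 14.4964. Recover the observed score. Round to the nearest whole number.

T̂ = ρX + (1 − ρ)μ  ⇒  X = (T̂ − (1 − ρ)μ) / ρ
X = (14.4964 − 0.158 × 27.8) / 0.842 = (14.4964 − 4.3924) / 0.842 = 10.1040 / 0.842 = 12.00

12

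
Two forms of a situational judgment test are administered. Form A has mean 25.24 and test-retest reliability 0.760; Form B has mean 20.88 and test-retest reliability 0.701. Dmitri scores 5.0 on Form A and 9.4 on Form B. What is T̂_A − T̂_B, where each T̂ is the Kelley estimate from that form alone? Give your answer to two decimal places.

-2.97

T̂_A = 0.760(5.0) + 0.240(25.24) = 9.8576
T̂_B = 0.701(9.4) + 0.299(20.88) = 12.8325
T̂_A − T̂_B = -2.9749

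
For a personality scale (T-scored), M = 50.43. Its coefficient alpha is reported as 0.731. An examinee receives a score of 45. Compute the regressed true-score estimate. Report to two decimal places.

46.46

T̂ = ρX + (1 − ρ)μ
  = 0.731 × 45 + 0.269 × 50.43
  = 32.895 + 13.56567
  = 46.461
  ≈ 46.46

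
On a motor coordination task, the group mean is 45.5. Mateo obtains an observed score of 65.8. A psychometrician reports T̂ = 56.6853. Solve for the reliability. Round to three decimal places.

T̂ = ρX + (1 − ρ)μ  ⇒  T̂ − μ = ρ(X − μ)
ρ = (T̂ − μ)/(X − μ) = (56.6853 − 45.5) / (65.8 − 45.5) = 11.1853 / 20.3 = 0.55100

0.551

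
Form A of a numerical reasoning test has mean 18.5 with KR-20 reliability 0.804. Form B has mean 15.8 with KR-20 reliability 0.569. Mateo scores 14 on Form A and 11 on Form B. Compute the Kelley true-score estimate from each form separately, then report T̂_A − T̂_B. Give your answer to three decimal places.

1.813

T̂_A = 0.804(14) + 0.196(18.5) = 14.88200
T̂_B = 0.569(11) + 0.431(15.8) = 13.06880
T̂_A − T̂_B = 1.81320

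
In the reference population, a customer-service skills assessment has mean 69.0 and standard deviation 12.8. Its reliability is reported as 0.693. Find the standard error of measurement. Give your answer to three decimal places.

7.092

SEM = SD · √(1 − ρ) = 12.8 × √0.307 = 12.8 × 0.5541 = 7.0922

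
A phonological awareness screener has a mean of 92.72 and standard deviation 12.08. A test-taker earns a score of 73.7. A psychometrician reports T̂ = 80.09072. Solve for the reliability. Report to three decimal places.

T̂ = ρX + (1 − ρ)μ  ⇒  T̂ − μ = ρ(X − μ)
ρ = (T̂ − μ)/(X − μ) = (80.09072 − 92.72) / (73.7 − 92.72) = -12.62928 / -19.02 = 0.66400

0.664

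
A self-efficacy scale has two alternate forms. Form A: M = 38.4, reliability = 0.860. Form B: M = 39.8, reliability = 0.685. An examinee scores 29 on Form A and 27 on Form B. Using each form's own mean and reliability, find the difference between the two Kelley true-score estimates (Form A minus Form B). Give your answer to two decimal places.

T̂_A = 0.860(29) + 0.140(38.4) = 30.3160
T̂_B = 0.685(27) + 0.315(39.8) = 31.0320
T̂_A − T̂_B = -0.7160

-0.72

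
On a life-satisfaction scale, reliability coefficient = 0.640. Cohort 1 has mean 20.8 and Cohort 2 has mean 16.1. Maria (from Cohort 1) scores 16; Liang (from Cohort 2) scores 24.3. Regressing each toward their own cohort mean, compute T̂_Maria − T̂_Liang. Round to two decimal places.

T̂_Maria = 0.640(16) + 0.360(20.8) = 17.7280
T̂_Liang = 0.640(24.3) + 0.360(16.1) = 21.3480
Difference = 17.7280 − 21.3480 = -3.6200

-3.62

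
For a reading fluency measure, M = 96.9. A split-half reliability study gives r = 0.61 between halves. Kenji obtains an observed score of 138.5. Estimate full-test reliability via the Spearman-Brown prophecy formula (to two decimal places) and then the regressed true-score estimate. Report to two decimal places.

Spearman-Brown: ρ = 2r/(1 + r) = 2(0.61)/(1 + 0.61) = 1.220/1.61 = 0.7578 → 0.76
T̂ = ρX + (1 − ρ)μ
  = 0.76 × 138.5 + 0.24 × 96.9
  = 105.260 + 23.256
  = 128.516
  ≈ 128.52

128.52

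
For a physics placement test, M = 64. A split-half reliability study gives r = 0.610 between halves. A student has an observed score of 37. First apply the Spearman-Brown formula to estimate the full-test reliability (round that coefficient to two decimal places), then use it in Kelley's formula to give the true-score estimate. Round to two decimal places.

Spearman-Brown: ρ = 2r/(1 + r) = 2(0.610)/(1 + 0.610) = 1.2200/1.610 = 0.7578 → 0.76
Regress the observed score toward the mean by the unreliability: T̂ = 0.76·37 + 0.24·64 = 28.12 + 15.36 = 43.480.

43.48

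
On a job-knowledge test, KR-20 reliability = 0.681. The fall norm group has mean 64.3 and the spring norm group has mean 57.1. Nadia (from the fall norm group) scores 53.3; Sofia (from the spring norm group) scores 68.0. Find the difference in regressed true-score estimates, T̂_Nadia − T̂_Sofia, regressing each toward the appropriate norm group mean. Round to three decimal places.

T̂_Nadia = 0.681(53.3) + 0.319(64.3) = 56.80900
T̂_Sofia = 0.681(68.0) + 0.319(57.1) = 64.52290
Difference = 56.80900 − 64.52290 = -7.71390

-7.714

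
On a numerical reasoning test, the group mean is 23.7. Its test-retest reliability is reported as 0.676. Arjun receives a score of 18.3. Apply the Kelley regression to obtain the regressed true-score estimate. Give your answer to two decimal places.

20.05

T̂ = ρX + (1 − ρ)μ
  = 0.676 × 18.3 + 0.324 × 23.7
  = 12.3708 + 7.6788
  = 20.050
  ≈ 20.05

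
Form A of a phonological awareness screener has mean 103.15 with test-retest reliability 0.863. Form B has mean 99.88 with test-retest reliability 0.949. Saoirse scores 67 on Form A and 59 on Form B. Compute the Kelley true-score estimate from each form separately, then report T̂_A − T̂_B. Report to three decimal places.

10.868

T̂_A = 0.863(67) + 0.137(103.15) = 71.95255
T̂_B = 0.949(59) + 0.051(99.88) = 61.08488
T̂_A − T̂_B = 10.86767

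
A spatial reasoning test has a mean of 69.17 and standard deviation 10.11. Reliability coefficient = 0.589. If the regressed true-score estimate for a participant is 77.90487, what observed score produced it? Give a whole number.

T̂ = ρX + (1 − ρ)μ  ⇒  X = (T̂ − (1 − ρ)μ) / ρ
X = (77.90487 − 0.411 × 69.17) / 0.589 = (77.90487 − 28.42887) / 0.589 = 49.47600 / 0.589 = 84.00

84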